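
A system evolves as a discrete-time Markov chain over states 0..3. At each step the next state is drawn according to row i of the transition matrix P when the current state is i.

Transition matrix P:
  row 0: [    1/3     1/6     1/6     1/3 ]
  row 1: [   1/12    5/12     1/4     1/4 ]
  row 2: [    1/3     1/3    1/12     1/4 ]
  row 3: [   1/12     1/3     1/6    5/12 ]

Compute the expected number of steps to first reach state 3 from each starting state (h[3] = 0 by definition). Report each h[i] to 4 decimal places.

h = [3.3659, 3.7756, 3.6878, 0.0000]

First-step conditioning: h[3] = 0; for i ≠ 3, h[i] = 1 + Σ_k P[i][k]·h[k].
  h[0] = 1 + 1/3·h[0] + 1/6·h[1] + 1/6·h[2]
  h[1] = 1 + 1/12·h[0] + 5/12·h[1] + 1/4·h[2]
  h[2] = 1 + 1/3·h[0] + 1/3·h[1] + 1/12·h[2]
Solving the 3×3 linear system over states ≠ 3 gives exactly h = [138/41, 774/205, 756/205, 0] (h[3] = 0 is the target).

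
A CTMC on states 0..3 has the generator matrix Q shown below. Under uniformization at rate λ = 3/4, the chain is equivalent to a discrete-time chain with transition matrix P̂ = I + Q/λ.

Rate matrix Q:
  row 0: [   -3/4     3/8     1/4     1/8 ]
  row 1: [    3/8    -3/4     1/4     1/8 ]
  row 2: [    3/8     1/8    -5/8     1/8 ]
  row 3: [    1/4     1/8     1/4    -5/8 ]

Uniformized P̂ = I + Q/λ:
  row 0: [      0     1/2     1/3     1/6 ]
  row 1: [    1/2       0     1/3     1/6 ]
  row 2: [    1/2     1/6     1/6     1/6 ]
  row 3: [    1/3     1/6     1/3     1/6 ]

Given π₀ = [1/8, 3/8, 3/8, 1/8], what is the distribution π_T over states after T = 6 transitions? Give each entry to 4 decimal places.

t=0: π = [0.1250, 0.3750, 0.3750, 0.1250]
t=1: π = [0.4167, 0.1458, 0.2708, 0.1667]
t=2: π = [0.2639, 0.2813, 0.2882, 0.1667]
t=3: π = [0.3403, 0.2078, 0.2853, 0.1667]
t=4: π = [0.3021, 0.2455, 0.2858, 0.1667]
t=5: π = [0.3212, 0.2264, 0.2857, 0.1667]
t=6: π = [0.3116, 0.2360, 0.2857, 0.1667]

π = [0.3116, 0.2360, 0.2857, 0.1667]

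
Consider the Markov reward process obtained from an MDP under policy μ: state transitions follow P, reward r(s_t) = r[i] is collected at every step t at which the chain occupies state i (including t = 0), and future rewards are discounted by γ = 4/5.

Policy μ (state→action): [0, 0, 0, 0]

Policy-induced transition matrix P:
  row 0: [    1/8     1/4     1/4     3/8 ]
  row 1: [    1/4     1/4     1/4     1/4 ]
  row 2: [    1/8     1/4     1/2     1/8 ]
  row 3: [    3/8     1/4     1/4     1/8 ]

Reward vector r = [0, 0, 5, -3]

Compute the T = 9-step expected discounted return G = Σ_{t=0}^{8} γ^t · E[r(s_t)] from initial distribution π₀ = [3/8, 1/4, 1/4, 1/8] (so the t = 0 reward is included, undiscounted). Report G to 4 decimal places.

G = 4.1447

t=0: π = [0.3750, 0.2500, 0.2500, 0.1250], E[r] = 0.8750, γ^t·E[r] = 0.875000, running G = 0.875000
t=1: π = [0.1875, 0.2500, 0.3125, 0.2500], E[r] = 0.8125, γ^t·E[r] = 0.650000, running G = 1.525000
t=2: π = [0.2188, 0.2500, 0.3281, 0.2031], E[r] = 1.0313, γ^t·E[r] = 0.660000, running G = 2.185000
t=3: π = [0.2070, 0.2500, 0.3320, 0.2109], E[r] = 1.0273, γ^t·E[r] = 0.526000, running G = 2.711000
t=4: π = [0.2090, 0.2500, 0.3330, 0.2080], E[r] = 1.0410, γ^t·E[r] = 0.426400, running G = 3.137400
t=5: π = [0.2083, 0.2500, 0.3333, 0.2085], E[r] = 1.0408, γ^t·E[r] = 0.341040, running G = 3.478440
t=6: π = [0.2084, 0.2500, 0.3333, 0.2083], E[r] = 1.0416, γ^t·E[r] = 0.273056, running G = 3.751496
t=7: π = [0.2083, 0.2500, 0.3333, 0.2083], E[r] = 1.0416, γ^t·E[r] = 0.218442, running G = 3.969938
t=8: π = [0.2083, 0.2500, 0.3333, 0.2083], E[r] = 1.0417, γ^t·E[r] = 0.174762, running G = 4.144700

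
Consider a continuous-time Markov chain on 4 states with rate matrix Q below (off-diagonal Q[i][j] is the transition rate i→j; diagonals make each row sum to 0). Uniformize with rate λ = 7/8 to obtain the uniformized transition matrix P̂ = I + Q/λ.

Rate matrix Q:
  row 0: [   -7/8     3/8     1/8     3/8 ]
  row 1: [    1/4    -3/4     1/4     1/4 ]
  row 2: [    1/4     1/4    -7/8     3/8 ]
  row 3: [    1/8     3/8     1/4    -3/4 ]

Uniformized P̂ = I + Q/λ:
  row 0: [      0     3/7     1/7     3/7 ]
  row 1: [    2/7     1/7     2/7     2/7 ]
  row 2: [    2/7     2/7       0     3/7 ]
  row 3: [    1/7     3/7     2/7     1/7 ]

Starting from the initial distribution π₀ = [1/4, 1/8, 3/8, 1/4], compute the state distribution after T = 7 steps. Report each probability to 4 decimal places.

π = [0.1891, 0.3109, 0.2013, 0.2987]

t=0: π = [0.2500, 0.1250, 0.3750, 0.2500]
t=1: π = [0.1786, 0.3393, 0.1429, 0.3393]
t=2: π = [0.1862, 0.3112, 0.2194, 0.2832]
t=3: π = [0.1921, 0.3083, 0.1964, 0.3032]
t=4: π = [0.1875, 0.3124, 0.2022, 0.2979]
t=5: π = [0.1896, 0.3104, 0.2012, 0.2988]
t=6: π = [0.1889, 0.3111, 0.2012, 0.2988]
t=7: π = [0.1891, 0.3109, 0.2013, 0.2987]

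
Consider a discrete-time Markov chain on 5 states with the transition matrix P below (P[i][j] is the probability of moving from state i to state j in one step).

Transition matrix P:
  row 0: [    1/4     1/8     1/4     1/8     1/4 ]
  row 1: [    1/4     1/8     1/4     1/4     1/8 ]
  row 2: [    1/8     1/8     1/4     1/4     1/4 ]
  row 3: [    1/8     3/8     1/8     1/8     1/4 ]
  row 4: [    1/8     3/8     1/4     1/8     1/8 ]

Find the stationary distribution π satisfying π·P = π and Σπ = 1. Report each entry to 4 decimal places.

π = [0.1742, 0.2197, 0.2274, 0.1809, 0.1978]

Balance equations π_j = Σ_i π_i·P[i][j]:
  π_0 = 1/4·π_0 + 1/4·π_1 + 1/8·π_2 + 1/8·π_3 + 1/8·π_4
  π_1 = 1/8·π_0 + 1/8·π_1 + 1/8·π_2 + 3/8·π_3 + 3/8·π_4
  π_2 = 1/4·π_0 + 1/4·π_1 + 1/4·π_2 + 1/8·π_3 + 1/4·π_4
  π_3 = 1/8·π_0 + 1/4·π_1 + 1/4·π_2 + 1/8·π_3 + 1/8·π_4
  normalize: π_0 + π_1 + π_2 + π_3 + π_4 = 1
Solving the linear system gives exactly π = [813/4666, 1025/4666, 1061/4666, 422/2333, 923/4666].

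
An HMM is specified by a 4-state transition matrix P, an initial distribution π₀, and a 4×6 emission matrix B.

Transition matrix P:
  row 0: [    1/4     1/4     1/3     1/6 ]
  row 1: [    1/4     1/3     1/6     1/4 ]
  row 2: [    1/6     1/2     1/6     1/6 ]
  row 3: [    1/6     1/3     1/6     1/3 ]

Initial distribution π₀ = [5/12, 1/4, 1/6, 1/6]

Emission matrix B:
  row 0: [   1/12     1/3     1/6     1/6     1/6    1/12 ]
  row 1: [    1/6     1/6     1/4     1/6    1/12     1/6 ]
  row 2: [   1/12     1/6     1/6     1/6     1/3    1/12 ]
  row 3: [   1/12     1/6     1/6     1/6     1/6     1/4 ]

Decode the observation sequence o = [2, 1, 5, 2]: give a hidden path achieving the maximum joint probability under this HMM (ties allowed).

t=0: δ = [6.944e-02, 6.250e-02, 2.778e-02, 2.778e-02]  (obs o_0=2)
t=1: δ = [5.787e-03, 3.472e-03, 3.858e-03, 2.604e-03]  ψ = [0, 1, 0, 1]  (obs o_1=1)
t=2: δ = [1.206e-04, 3.215e-04, 1.608e-04, 2.411e-04]  ψ = [0, 2, 0, 0]  (obs o_2=5)
t=3: δ = [1.340e-05, 2.679e-05, 8.931e-06, 1.340e-05]  ψ = [1, 1, 1, 1]  (obs o_3=2)
backtrack: best end state = 1; path = [0, 2, 1, 1]

path = [0, 2, 1, 1]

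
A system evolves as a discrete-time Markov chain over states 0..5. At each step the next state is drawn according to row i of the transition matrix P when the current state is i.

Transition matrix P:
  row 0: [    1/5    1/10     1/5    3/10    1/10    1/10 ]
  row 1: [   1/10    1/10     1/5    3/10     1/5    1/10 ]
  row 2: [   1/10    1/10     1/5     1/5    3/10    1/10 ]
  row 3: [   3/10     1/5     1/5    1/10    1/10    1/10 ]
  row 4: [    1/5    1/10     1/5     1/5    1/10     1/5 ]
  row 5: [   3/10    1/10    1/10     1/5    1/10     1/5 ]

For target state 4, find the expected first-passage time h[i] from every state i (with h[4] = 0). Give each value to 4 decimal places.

First-step conditioning: h[4] = 0; for i ≠ 4, h[i] = 1 + Σ_k P[i][k]·h[k].
  h[0] = 1 + 1/5·h[0] + 1/10·h[1] + 1/5·h[2] + 3/10·h[3] + 1/10·h[5]
  h[1] = 1 + 1/10·h[0] + 1/10·h[1] + 1/5·h[2] + 3/10·h[3] + 1/10·h[5]
  h[2] = 1 + 1/10·h[0] + 1/10·h[1] + 1/5·h[2] + 1/5·h[3] + 1/10·h[5]
  h[3] = 1 + 3/10·h[0] + 1/5·h[1] + 1/5·h[2] + 1/10·h[3] + 1/10·h[5]
  h[5] = 1 + 3/10·h[0] + 1/10·h[1] + 1/10·h[2] + 1/5·h[3] + 1/5·h[5]
Solving the 5×5 linear system over states ≠ 4 gives exactly h = [36000/5401, 32400/5401, 28830/5401, 35700/5401, 0, 36830/5401] (h[4] = 0 is the target).

h = [6.6654, 5.9989, 5.3379, 6.6099, 0.0000, 6.8191]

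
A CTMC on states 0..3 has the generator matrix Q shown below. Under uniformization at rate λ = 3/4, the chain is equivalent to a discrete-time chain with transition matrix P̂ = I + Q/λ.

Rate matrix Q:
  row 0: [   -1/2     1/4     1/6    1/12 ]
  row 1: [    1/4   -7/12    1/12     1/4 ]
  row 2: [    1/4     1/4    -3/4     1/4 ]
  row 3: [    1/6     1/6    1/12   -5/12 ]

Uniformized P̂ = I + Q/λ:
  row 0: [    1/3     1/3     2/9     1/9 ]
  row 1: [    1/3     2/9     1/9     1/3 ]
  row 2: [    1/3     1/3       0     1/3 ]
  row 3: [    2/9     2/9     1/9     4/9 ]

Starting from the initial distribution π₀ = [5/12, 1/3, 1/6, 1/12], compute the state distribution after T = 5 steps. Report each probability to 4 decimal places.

t=0: π = [0.4167, 0.3333, 0.1667, 0.0833]
t=1: π = [0.3241, 0.2870, 0.1389, 0.2500]
t=2: π = [0.3056, 0.2737, 0.1317, 0.2891]
t=3: π = [0.3012, 0.2708, 0.1304, 0.2976]
t=4: π = [0.3003, 0.2702, 0.1301, 0.2995]
t=5: π = [0.3001, 0.2700, 0.1300, 0.2999]

π = [0.3001, 0.2700, 0.1300, 0.2999]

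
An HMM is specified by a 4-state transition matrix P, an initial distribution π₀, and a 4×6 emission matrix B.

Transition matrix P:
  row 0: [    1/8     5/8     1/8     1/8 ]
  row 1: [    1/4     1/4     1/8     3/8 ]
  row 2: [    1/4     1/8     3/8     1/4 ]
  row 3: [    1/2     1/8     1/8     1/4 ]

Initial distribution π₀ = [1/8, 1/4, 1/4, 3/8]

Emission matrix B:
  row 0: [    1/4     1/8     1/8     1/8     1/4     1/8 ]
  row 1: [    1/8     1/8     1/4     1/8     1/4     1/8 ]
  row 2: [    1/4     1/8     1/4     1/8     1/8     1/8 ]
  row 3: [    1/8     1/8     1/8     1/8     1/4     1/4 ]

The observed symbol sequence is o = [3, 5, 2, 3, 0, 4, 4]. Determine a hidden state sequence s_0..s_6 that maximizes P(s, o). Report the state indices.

t=0: δ = [1.562e-02, 3.125e-02, 3.125e-02, 4.688e-02]  (obs o_0=3)
t=1: δ = [2.930e-03, 1.221e-03, 1.465e-03, 2.930e-03]  ψ = [3, 0, 2, 1]  (obs o_1=5)
t=2: δ = [1.831e-04, 4.578e-04, 1.373e-04, 9.155e-05]  ψ = [3, 0, 2, 3]  (obs o_2=2)
t=3: δ = [1.431e-05, 1.431e-05, 7.153e-06, 2.146e-05]  ψ = [1, 0, 1, 1]  (obs o_3=3)
t=4: δ = [2.682e-06, 1.118e-06, 6.706e-07, 6.706e-07]  ψ = [3, 0, 2, 1]  (obs o_4=0)
t=5: δ = [8.382e-08, 4.191e-07, 4.191e-08, 1.048e-07]  ψ = [0, 0, 0, 1]  (obs o_5=4)
t=6: δ = [2.619e-08, 2.619e-08, 6.548e-09, 3.929e-08]  ψ = [1, 1, 1, 1]  (obs o_6=4)
backtrack: best end state = 3; path = [3, 0, 1, 3, 0, 1, 3]

path = [3, 0, 1, 3, 0, 1, 3]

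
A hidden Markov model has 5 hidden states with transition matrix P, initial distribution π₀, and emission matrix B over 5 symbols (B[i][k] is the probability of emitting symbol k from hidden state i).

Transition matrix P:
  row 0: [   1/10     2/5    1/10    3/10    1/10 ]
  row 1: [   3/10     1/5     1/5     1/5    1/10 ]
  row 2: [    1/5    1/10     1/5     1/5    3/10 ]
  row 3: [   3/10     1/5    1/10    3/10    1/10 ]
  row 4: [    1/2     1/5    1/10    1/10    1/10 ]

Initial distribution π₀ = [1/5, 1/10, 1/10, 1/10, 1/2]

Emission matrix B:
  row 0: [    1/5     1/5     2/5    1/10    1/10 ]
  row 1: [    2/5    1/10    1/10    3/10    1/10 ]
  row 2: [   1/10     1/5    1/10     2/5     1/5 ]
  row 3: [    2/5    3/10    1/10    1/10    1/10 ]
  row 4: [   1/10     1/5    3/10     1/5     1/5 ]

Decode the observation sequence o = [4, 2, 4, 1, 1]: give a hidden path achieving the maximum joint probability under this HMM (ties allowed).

path = [4, 0, 3, 3, 3]

t=0: δ = [2.000e-02, 1.000e-02, 2.000e-02, 1.000e-02, 1.000e-01]  (obs o_0=4)
t=1: δ = [2.000e-02, 2.000e-03, 1.000e-03, 1.000e-03, 3.000e-03]  ψ = [4, 4, 4, 4, 4]  (obs o_1=2)
t=2: δ = [2.000e-04, 8.000e-04, 4.000e-04, 6.000e-04, 4.000e-04]  ψ = [0, 0, 0, 0, 0]  (obs o_2=4)
t=3: δ = [4.800e-05, 1.600e-05, 3.200e-05, 5.400e-05, 2.400e-05]  ψ = [1, 1, 1, 3, 2]  (obs o_3=1)
t=4: δ = [3.240e-06, 1.920e-06, 1.280e-06, 4.860e-06, 1.920e-06]  ψ = [3, 0, 2, 3, 2]  (obs o_4=1)
backtrack: best end state = 3; path = [4, 0, 3, 3, 3]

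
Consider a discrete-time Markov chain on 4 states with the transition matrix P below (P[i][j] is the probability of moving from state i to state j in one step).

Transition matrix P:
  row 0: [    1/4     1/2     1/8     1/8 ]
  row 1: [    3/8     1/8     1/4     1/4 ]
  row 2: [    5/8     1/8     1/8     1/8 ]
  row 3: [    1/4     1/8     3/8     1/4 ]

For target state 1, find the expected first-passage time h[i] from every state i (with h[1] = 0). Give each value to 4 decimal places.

First-step conditioning: h[1] = 0; for i ≠ 1, h[i] = 1 + Σ_k P[i][k]·h[k].
  h[0] = 1 + 1/4·h[0] + 1/8·h[2] + 1/8·h[3]
  h[2] = 1 + 5/8·h[0] + 1/8·h[2] + 1/8·h[3]
  h[3] = 1 + 1/4·h[0] + 3/8·h[2] + 1/4·h[3]
Solving the 3×3 linear system over states ≠ 1 gives exactly h = [448/173, 0, 616/173, 688/173] (h[1] = 0 is the target).

h = [2.5896, 0.0000, 3.5607, 3.9769]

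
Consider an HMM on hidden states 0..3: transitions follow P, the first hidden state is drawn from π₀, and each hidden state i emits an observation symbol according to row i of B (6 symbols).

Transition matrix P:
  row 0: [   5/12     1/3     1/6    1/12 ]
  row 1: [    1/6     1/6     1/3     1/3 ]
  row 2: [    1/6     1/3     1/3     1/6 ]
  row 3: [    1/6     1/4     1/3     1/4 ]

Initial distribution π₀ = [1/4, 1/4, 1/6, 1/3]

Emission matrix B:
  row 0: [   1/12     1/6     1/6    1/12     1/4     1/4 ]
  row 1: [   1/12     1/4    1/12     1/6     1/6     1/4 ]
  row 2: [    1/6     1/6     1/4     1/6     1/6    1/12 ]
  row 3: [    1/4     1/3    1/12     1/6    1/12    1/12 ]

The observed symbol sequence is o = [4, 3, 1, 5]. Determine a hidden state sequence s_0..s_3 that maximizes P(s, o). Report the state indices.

path = [0, 1, 3, 1]

t=0: δ = [6.250e-02, 4.167e-02, 2.778e-02, 2.778e-02]  (obs o_0=4)
t=1: δ = [2.170e-03, 3.472e-03, 2.315e-03, 2.315e-03]  ψ = [0, 0, 1, 1]  (obs o_1=3)
t=2: δ = [1.507e-04, 1.929e-04, 1.929e-04, 3.858e-04]  ψ = [0, 2, 1, 1]  (obs o_2=1)
t=3: δ = [1.608e-05, 2.411e-05, 1.072e-05, 8.038e-06]  ψ = [3, 3, 3, 3]  (obs o_3=5)
backtrack: best end state = 1; path = [0, 1, 3, 1]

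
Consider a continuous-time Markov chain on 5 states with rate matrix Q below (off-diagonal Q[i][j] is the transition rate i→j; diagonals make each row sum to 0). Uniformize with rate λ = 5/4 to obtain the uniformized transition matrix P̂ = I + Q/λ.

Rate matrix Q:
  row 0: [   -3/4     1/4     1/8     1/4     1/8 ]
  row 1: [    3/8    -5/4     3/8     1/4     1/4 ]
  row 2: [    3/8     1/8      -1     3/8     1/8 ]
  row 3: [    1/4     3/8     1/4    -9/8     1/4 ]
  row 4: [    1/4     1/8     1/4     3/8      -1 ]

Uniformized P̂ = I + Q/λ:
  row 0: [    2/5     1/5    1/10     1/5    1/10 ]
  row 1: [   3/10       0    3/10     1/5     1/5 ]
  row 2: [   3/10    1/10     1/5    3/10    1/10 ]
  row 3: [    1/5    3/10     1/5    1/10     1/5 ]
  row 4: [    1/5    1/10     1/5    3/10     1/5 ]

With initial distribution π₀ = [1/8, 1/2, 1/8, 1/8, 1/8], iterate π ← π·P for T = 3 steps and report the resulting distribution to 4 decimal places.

π = [0.2923, 0.1568, 0.1873, 0.2108, 0.1530]

t=0: π = [0.1250, 0.5000, 0.1250, 0.1250, 0.1250]
t=1: π = [0.2875, 0.0875, 0.2375, 0.2125, 0.1750]
t=2: π = [0.2900, 0.1625, 0.1800, 0.2200, 0.1475]
t=3: π = [0.2923, 0.1568, 0.1873, 0.2108, 0.1530]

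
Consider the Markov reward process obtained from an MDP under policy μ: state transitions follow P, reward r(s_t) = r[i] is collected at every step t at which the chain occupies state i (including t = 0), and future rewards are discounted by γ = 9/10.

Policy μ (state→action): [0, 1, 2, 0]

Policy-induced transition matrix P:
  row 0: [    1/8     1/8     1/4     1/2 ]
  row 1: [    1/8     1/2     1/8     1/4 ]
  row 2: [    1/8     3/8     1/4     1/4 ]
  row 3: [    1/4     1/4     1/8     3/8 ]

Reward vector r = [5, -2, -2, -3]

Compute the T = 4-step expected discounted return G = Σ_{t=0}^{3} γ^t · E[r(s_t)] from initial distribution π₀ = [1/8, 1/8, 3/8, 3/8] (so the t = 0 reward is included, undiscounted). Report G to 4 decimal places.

G = -4.3117

t=0: π = [0.1250, 0.1250, 0.3750, 0.3750], E[r] = -1.5000, γ^t·E[r] = -1.500000, running G = -1.500000
t=1: π = [0.1719, 0.3125, 0.1875, 0.3281], E[r] = -1.1250, γ^t·E[r] = -1.012500, running G = -2.512500
t=2: π = [0.1660, 0.3301, 0.1699, 0.3340], E[r] = -1.1719, γ^t·E[r] = -0.949219, running G = -3.461719
t=3: π = [0.1667, 0.3330, 0.1670, 0.3333], E[r] = -1.1660, γ^t·E[r] = -0.850025, running G = -4.311744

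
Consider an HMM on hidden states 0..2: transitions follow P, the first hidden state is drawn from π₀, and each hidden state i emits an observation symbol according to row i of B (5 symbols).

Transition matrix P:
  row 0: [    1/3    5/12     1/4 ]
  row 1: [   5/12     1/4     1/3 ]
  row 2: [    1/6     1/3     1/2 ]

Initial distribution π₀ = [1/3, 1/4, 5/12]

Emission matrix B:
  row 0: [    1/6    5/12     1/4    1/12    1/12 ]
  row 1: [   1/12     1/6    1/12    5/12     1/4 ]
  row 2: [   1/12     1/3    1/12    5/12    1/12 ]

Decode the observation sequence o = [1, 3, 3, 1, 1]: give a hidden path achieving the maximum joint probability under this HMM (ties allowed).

t=0: δ = [1.389e-01, 4.167e-02, 1.389e-01]  (obs o_0=1)
t=1: δ = [3.858e-03, 2.411e-02, 2.894e-02]  ψ = [0, 0, 2]  (obs o_1=3)
t=2: δ = [8.372e-04, 4.019e-03, 6.028e-03]  ψ = [1, 2, 2]  (obs o_2=3)
t=3: δ = [6.977e-04, 3.349e-04, 1.005e-03]  ψ = [1, 2, 2]  (obs o_3=1)
t=4: δ = [9.690e-05, 5.582e-05, 1.674e-04]  ψ = [0, 2, 2]  (obs o_4=1)
backtrack: best end state = 2; path = [2, 2, 2, 2, 2]

path = [2, 2, 2, 2, 2]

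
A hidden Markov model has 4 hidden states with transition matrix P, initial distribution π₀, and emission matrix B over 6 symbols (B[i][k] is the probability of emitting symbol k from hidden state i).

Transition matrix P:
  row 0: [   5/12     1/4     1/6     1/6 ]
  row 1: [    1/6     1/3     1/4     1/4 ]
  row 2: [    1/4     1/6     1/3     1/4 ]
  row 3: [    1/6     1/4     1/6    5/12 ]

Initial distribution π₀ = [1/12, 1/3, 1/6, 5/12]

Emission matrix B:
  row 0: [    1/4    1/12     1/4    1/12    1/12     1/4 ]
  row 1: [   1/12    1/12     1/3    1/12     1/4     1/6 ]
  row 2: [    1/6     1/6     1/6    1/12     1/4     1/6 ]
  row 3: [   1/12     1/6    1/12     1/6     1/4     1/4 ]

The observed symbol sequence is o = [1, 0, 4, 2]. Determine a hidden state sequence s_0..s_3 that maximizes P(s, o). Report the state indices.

t=0: δ = [6.944e-03, 2.778e-02, 2.778e-02, 6.944e-02]  (obs o_0=1)
t=1: δ = [2.894e-03, 1.447e-03, 1.929e-03, 2.411e-03]  ψ = [3, 3, 3, 3]  (obs o_1=0)
t=2: δ = [1.005e-04, 1.808e-04, 1.608e-04, 2.512e-04]  ψ = [0, 0, 2, 3]  (obs o_2=4)
t=3: δ = [1.047e-05, 2.093e-05, 8.931e-06, 8.721e-06]  ψ = [0, 3, 2, 3]  (obs o_3=2)
backtrack: best end state = 1; path = [3, 3, 3, 1]

path = [3, 3, 3, 1]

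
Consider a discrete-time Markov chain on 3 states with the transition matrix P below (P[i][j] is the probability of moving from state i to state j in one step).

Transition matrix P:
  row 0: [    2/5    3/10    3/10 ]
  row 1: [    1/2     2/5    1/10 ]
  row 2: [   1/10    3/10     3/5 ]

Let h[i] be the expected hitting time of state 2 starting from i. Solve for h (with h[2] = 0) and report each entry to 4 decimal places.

h = [4.2857, 5.2381, 0.0000]

First-step conditioning: h[2] = 0; for i ≠ 2, h[i] = 1 + Σ_k P[i][k]·h[k].
  h[0] = 1 + 2/5·h[0] + 3/10·h[1]
  h[1] = 1 + 1/2·h[0] + 2/5·h[1]
Solving the 2×2 linear system over states ≠ 2 gives exactly h = [30/7, 110/21, 0] (h[2] = 0 is the target).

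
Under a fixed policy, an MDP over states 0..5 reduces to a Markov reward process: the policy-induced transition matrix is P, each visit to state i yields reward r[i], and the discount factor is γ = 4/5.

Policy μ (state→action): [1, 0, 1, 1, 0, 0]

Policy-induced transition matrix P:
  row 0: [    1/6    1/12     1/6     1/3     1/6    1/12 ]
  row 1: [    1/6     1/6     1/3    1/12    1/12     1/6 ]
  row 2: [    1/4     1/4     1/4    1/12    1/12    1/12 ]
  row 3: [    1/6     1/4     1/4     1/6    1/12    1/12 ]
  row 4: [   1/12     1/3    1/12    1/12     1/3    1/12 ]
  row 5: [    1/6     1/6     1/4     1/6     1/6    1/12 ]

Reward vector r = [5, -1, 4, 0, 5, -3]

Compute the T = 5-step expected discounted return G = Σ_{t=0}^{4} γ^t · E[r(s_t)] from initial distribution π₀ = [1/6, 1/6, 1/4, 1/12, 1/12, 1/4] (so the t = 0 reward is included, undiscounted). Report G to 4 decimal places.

G = 6.0784

t=0: π = [0.1667, 0.1667, 0.2500, 0.0833, 0.0833, 0.2500], E[r] = 1.3333, γ^t·E[r] = 1.333333, running G = 1.333333
t=1: π = [0.1806, 0.1944, 0.2361, 0.1528, 0.1389, 0.0972], E[r] = 2.0556, γ^t·E[r] = 1.644444, running G = 2.977778
t=2: π = [0.1748, 0.2072, 0.2280, 0.1493, 0.1412, 0.0995], E[r] = 1.9861, γ^t·E[r] = 1.271111, running G = 4.248889
t=3: π = [0.1739, 0.2071, 0.2292, 0.1478, 0.1415, 0.1006], E[r] = 1.9848, γ^t·E[r] = 1.016198, running G = 5.265086
t=4: π = [0.1740, 0.2072, 0.2292, 0.1475, 0.1416, 0.1006], E[r] = 1.9856, γ^t·E[r] = 0.813287, running G = 6.078374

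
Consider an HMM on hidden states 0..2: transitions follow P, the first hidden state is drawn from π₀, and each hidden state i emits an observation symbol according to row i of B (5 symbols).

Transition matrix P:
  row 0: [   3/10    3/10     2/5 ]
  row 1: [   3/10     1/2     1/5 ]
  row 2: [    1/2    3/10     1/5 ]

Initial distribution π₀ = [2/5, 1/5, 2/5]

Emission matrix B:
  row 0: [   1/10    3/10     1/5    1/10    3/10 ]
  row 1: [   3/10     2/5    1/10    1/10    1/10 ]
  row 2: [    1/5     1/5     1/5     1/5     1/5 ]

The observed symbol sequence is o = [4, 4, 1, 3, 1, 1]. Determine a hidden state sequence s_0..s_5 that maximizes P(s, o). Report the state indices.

t=0: δ = [1.200e-01, 2.000e-02, 8.000e-02]  (obs o_0=4)
t=1: δ = [1.200e-02, 3.600e-03, 9.600e-03]  ψ = [2, 0, 0]  (obs o_1=4)
t=2: δ = [1.440e-03, 1.440e-03, 9.600e-04]  ψ = [2, 0, 0]  (obs o_2=1)
t=3: δ = [4.800e-05, 7.200e-05, 1.152e-04]  ψ = [2, 1, 0]  (obs o_3=3)
t=4: δ = [1.728e-05, 1.440e-05, 4.608e-06]  ψ = [2, 1, 2]  (obs o_4=1)
t=5: δ = [1.555e-06, 2.880e-06, 1.382e-06]  ψ = [0, 1, 0]  (obs o_5=1)
backtrack: best end state = 1; path = [2, 0, 1, 1, 1, 1]

path = [2, 0, 1, 1, 1, 1]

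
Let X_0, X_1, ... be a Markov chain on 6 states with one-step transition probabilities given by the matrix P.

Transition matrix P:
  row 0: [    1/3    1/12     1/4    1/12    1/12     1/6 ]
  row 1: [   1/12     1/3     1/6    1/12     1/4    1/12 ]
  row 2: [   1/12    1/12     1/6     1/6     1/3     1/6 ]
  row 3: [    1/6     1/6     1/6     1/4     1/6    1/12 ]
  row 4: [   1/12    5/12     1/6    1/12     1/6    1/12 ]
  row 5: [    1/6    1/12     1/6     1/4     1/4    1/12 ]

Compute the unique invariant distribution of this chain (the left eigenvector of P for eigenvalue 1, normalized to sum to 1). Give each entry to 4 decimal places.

Balance equations π_j = Σ_i π_i·P[i][j]:
  π_0 = 1/3·π_0 + 1/12·π_1 + 1/12·π_2 + 1/6·π_3 + 1/12·π_4 + 1/6·π_5
  π_1 = 1/12·π_0 + 1/3·π_1 + 1/12·π_2 + 1/6·π_3 + 5/12·π_4 + 1/12·π_5
  π_2 = 1/4·π_0 + 1/6·π_1 + 1/6·π_2 + 1/6·π_3 + 1/6·π_4 + 1/6·π_5
  π_3 = 1/12·π_0 + 1/12·π_1 + 1/6·π_2 + 1/4·π_3 + 1/12·π_4 + 1/4·π_5
  π_4 = 1/12·π_0 + 1/4·π_1 + 1/3·π_2 + 1/6·π_3 + 1/6·π_4 + 1/4·π_5
  normalize: π_0 + π_1 + π_2 + π_3 + π_4 + π_5 = 1
Solving the linear system gives exactly π = [74/533, 3063/13858, 95/533, 149/1066, 2943/13858, 9/82].

π = [0.1388, 0.2210, 0.1782, 0.1398, 0.2124, 0.1098]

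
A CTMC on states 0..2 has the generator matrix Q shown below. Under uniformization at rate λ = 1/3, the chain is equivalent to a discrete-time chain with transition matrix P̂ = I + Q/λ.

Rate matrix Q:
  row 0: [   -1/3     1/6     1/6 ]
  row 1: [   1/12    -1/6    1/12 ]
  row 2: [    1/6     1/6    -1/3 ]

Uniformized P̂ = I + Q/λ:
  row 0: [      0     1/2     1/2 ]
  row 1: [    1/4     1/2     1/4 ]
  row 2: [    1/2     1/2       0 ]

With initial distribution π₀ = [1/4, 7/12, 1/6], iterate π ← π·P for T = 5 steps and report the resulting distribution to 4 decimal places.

t=0: π = [0.2500, 0.5833, 0.1667]
t=1: π = [0.2292, 0.5000, 0.2708]
t=2: π = [0.2604, 0.5000, 0.2396]
t=3: π = [0.2448, 0.5000, 0.2552]
t=4: π = [0.2526, 0.5000, 0.2474]
t=5: π = [0.2487, 0.5000, 0.2513]

π = [0.2487, 0.5000, 0.2513]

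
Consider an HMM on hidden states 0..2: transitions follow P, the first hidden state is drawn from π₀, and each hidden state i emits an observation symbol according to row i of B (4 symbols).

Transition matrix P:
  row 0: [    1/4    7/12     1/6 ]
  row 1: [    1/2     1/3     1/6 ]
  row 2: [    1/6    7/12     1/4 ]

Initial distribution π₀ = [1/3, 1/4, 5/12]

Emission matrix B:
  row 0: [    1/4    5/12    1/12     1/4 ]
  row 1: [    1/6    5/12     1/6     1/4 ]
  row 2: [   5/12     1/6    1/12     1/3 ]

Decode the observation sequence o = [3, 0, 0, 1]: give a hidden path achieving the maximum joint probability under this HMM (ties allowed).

t=0: δ = [8.333e-02, 6.250e-02, 1.389e-01]  (obs o_0=3)
t=1: δ = [7.812e-03, 1.350e-02, 1.447e-02]  ψ = [1, 2, 2]  (obs o_1=0)
t=2: δ = [1.688e-03, 1.407e-03, 1.507e-03]  ψ = [1, 2, 2]  (obs o_2=0)
t=3: δ = [2.930e-04, 4.103e-04, 6.279e-05]  ψ = [1, 0, 2]  (obs o_3=1)
backtrack: best end state = 1; path = [2, 1, 0, 1]

path = [2, 1, 0, 1]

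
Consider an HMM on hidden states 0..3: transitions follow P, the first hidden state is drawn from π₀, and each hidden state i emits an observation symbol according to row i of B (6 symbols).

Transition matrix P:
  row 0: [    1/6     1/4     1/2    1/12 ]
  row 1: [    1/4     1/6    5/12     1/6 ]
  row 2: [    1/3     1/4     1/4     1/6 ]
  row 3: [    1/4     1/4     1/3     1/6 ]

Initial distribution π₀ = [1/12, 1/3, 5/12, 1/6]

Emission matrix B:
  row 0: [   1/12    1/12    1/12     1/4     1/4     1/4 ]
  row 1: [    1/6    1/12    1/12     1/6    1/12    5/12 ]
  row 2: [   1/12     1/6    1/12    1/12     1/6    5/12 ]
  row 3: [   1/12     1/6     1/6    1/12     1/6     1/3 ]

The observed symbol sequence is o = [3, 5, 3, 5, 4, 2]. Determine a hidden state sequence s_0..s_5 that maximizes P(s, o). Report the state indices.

path = [1, 2, 0, 2, 0, 2]

t=0: δ = [2.083e-02, 5.556e-02, 3.472e-02, 1.389e-02]  (obs o_0=3)
t=1: δ = [3.472e-03, 3.858e-03, 9.645e-03, 3.086e-03]  ψ = [1, 1, 1, 1]  (obs o_1=5)
t=2: δ = [8.038e-04, 4.019e-04, 2.009e-04, 1.340e-04]  ψ = [2, 2, 2, 2]  (obs o_2=3)
t=3: δ = [3.349e-05, 8.372e-05, 1.674e-04, 2.233e-05]  ψ = [0, 0, 0, 0]  (obs o_3=5)
t=4: δ = [1.395e-05, 3.489e-06, 6.977e-06, 4.651e-06]  ψ = [2, 2, 2, 2]  (obs o_4=4)
t=5: δ = [1.938e-07, 2.907e-07, 5.814e-07, 1.938e-07]  ψ = [0, 0, 0, 0]  (obs o_5=2)
backtrack: best end state = 2; path = [1, 2, 0, 2, 0, 2]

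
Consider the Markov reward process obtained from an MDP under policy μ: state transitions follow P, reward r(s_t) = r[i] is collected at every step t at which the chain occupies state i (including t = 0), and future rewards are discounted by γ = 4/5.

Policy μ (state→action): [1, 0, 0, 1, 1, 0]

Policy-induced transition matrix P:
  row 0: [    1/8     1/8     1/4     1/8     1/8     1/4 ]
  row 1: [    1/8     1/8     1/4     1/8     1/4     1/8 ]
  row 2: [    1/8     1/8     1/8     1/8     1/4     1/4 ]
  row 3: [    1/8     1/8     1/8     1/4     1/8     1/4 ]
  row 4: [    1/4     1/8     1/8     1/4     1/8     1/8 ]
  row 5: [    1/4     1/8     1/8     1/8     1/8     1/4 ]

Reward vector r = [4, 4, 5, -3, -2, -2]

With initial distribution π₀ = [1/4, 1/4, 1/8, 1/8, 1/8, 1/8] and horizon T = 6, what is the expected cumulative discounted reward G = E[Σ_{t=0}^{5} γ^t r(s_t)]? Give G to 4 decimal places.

t=0: π = [0.2500, 0.2500, 0.1250, 0.1250, 0.1250, 0.1250], E[r] = 1.7500, γ^t·E[r] = 1.750000, running G = 1.750000
t=1: π = [0.1563, 0.1250, 0.1875, 0.1563, 0.1719, 0.2031], E[r] = 0.8438, γ^t·E[r] = 0.675000, running G = 2.425000
t=2: π = [0.1719, 0.1250, 0.1602, 0.1660, 0.1641, 0.2129], E[r] = 0.7363, γ^t·E[r] = 0.471250, running G = 2.896250
t=3: π = [0.1721, 0.1250, 0.1621, 0.1663, 0.1606, 0.2139], E[r] = 0.7512, γ^t·E[r] = 0.384625, running G = 3.280875
t=4: π = [0.1718, 0.1250, 0.1621, 0.1659, 0.1609, 0.2143], E[r] = 0.7500, γ^t·E[r] = 0.307200, running G = 3.588075
t=5: π = [0.1719, 0.1250, 0.1621, 0.1658, 0.1609, 0.2143], E[r] = 0.7503, γ^t·E[r] = 0.245844, running G = 3.833919

G = 3.8339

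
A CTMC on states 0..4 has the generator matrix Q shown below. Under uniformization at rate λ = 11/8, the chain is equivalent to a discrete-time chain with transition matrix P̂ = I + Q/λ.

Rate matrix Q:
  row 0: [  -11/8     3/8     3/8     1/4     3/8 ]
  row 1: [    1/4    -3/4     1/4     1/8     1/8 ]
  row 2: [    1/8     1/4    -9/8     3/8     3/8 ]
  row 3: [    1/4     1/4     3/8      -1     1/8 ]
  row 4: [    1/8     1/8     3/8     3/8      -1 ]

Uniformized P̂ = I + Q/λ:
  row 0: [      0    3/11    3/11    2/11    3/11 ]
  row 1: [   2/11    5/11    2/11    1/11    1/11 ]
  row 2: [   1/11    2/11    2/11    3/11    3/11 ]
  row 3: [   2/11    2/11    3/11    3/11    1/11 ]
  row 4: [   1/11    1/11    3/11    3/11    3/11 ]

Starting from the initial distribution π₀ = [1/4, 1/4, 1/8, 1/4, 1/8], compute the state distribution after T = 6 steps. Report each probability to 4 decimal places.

t=0: π = [0.2500, 0.2500, 0.1250, 0.2500, 0.1250]
t=1: π = [0.1136, 0.2614, 0.2386, 0.2045, 0.1818]
t=2: π = [0.1229, 0.2469, 0.2273, 0.2149, 0.1880]
t=3: π = [0.1217, 0.2432, 0.2296, 0.2167, 0.1888]
t=4: π = [0.1217, 0.2421, 0.2297, 0.2174, 0.1891]
t=5: π = [0.1216, 0.2417, 0.2298, 0.2177, 0.1892]
t=6: π = [0.1216, 0.2416, 0.2299, 0.2177, 0.1892]

π = [0.1216, 0.2416, 0.2299, 0.2177, 0.1892]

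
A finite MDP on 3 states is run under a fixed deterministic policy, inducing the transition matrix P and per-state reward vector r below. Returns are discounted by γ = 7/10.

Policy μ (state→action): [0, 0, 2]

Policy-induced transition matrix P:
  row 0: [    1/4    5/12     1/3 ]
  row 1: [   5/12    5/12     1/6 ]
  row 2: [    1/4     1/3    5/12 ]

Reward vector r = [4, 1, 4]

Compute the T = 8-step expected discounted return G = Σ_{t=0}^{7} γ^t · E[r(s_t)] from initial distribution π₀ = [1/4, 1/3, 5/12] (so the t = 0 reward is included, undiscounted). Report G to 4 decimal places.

t=0: π = [0.2500, 0.3333, 0.4167], E[r] = 3.0000, γ^t·E[r] = 3.000000, running G = 3.000000
t=1: π = [0.3056, 0.3819, 0.3125], E[r] = 2.8542, γ^t·E[r] = 1.997917, running G = 4.997917
t=2: π = [0.3137, 0.3906, 0.2957], E[r] = 2.8281, γ^t·E[r] = 1.385781, running G = 6.383698
t=3: π = [0.3151, 0.3920, 0.2929], E[r] = 2.8239, γ^t·E[r] = 0.968608, running G = 7.352306
t=4: π = [0.3153, 0.3923, 0.2924], E[r] = 2.8232, γ^t·E[r] = 0.677855, running G = 8.030160
t=5: π = [0.3154, 0.3923, 0.2923], E[r] = 2.8231, γ^t·E[r] = 0.474479, running G = 8.504639
t=6: π = [0.3154, 0.3923, 0.2923], E[r] = 2.8231, γ^t·E[r] = 0.332133, running G = 8.836772
t=7: π = [0.3154, 0.3923, 0.2923], E[r] = 2.8231, γ^t·E[r] = 0.232493, running G = 9.069264

G = 9.0693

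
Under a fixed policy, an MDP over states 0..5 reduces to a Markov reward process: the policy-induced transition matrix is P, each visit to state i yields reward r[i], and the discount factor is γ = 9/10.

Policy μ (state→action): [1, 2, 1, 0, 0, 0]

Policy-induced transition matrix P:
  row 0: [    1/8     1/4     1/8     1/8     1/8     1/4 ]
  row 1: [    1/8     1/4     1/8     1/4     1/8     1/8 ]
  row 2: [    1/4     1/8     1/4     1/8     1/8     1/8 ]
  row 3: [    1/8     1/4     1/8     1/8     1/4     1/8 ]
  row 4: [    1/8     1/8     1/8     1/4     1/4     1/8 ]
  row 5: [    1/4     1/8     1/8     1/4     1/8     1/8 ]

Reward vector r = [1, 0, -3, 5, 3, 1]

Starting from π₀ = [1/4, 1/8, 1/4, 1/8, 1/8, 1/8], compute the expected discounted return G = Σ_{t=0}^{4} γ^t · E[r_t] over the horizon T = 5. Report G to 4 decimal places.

t=0: π = [0.2500, 0.1250, 0.2500, 0.1250, 0.1250, 0.1250], E[r] = 0.6250, γ^t·E[r] = 0.625000, running G = 0.625000
t=1: π = [0.1719, 0.1875, 0.1563, 0.1719, 0.1563, 0.1563], E[r] = 1.1875, γ^t·E[r] = 1.068750, running G = 1.693750
t=2: π = [0.1641, 0.1914, 0.1445, 0.1875, 0.1660, 0.1465], E[r] = 1.3125, γ^t·E[r] = 1.063125, running G = 2.756875
t=3: π = [0.1614, 0.1929, 0.1431, 0.1880, 0.1692, 0.1455], E[r] = 1.3252, γ^t·E[r] = 0.966067, running G = 3.722942
t=4: π = [0.1611, 0.1928, 0.1429, 0.1884, 0.1696, 0.1452], E[r] = 1.3288, γ^t·E[r] = 0.871803, running G = 4.594746

G = 4.5947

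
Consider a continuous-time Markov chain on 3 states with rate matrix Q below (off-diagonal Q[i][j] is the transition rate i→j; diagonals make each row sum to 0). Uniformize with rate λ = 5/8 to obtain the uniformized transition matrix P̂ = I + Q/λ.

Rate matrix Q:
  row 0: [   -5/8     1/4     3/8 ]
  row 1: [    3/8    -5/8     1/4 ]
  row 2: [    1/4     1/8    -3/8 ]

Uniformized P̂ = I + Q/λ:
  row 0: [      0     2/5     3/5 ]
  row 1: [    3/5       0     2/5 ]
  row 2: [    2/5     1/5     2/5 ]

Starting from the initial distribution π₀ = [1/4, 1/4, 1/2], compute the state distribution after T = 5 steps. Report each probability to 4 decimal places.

t=0: π = [0.2500, 0.2500, 0.5000]
t=1: π = [0.3500, 0.2000, 0.4500]
t=2: π = [0.3000, 0.2300, 0.4700]
t=3: π = [0.3260, 0.2140, 0.4600]
t=4: π = [0.3124, 0.2224, 0.4652]
t=5: π = [0.3195, 0.2180, 0.4625]

π = [0.3195, 0.2180, 0.4625]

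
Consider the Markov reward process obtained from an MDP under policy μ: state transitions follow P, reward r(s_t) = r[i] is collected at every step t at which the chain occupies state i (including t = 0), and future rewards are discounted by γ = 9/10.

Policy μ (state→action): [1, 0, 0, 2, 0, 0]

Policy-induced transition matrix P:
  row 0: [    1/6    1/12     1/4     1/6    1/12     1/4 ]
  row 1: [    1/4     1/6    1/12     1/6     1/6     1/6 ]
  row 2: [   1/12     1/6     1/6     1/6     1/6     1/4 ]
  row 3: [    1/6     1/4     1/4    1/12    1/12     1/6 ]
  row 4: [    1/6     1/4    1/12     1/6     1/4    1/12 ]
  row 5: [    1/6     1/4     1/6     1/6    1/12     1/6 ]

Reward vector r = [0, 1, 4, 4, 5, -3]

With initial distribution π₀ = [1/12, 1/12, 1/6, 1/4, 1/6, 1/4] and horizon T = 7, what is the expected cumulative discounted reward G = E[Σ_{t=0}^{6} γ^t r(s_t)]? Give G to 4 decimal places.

G = 8.6143

t=0: π = [0.0833, 0.0833, 0.1667, 0.2500, 0.1667, 0.2500], E[r] = 1.8333, γ^t·E[r] = 1.833333, running G = 1.833333
t=1: π = [0.1597, 0.2153, 0.1736, 0.1458, 0.1319, 0.1736], E[r] = 1.6319, γ^t·E[r] = 1.468750, running G = 3.302083
t=2: π = [0.1701, 0.1910, 0.1632, 0.1545, 0.1377, 0.1834], E[r] = 1.6001, γ^t·E[r] = 1.296094, running G = 4.598177
t=3: π = [0.1690, 0.1921, 0.1663, 0.1538, 0.1358, 0.1830], E[r] = 1.6027, γ^t·E[r] = 1.168383, running G = 5.766560
t=4: π = [0.1688, 0.1920, 0.1662, 0.1539, 0.1358, 0.1833], E[r] = 1.6016, γ^t·E[r] = 1.050830, running G = 6.817390
t=5: π = [0.1688, 0.1920, 0.1662, 0.1538, 0.1358, 0.1833], E[r] = 1.6017, γ^t·E[r] = 0.945767, running G = 7.763156
t=6: π = [0.1688, 0.1920, 0.1662, 0.1538, 0.1358, 0.1833], E[r] = 1.6017, γ^t·E[r] = 0.851184, running G = 8.614341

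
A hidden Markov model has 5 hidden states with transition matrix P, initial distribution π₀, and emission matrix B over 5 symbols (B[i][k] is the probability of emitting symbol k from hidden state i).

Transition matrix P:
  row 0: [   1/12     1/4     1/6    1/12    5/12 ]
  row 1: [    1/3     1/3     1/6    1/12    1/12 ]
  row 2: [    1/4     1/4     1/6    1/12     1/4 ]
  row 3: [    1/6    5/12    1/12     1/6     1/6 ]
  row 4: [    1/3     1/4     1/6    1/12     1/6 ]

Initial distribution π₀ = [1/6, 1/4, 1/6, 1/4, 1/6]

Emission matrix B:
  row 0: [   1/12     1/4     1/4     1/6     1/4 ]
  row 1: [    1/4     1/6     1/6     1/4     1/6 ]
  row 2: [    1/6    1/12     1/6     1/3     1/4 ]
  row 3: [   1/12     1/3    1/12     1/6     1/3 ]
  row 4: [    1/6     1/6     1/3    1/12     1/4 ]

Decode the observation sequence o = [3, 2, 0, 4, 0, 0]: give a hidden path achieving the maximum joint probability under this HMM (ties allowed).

t=0: δ = [2.778e-02, 6.250e-02, 5.556e-02, 4.167e-02, 1.389e-02]  (obs o_0=3)
t=1: δ = [5.208e-03, 3.472e-03, 1.736e-03, 5.787e-04, 4.630e-03]  ψ = [1, 1, 1, 3, 2]  (obs o_1=2)
t=2: δ = [1.286e-04, 3.255e-04, 1.447e-04, 3.617e-05, 3.617e-04]  ψ = [4, 0, 0, 0, 0]  (obs o_2=0)
t=3: δ = [3.014e-05, 1.808e-05, 1.507e-05, 1.005e-05, 1.507e-05]  ψ = [4, 1, 4, 4, 4]  (obs o_3=4)
t=4: δ = [5.023e-07, 1.884e-06, 8.372e-07, 2.093e-07, 2.093e-06]  ψ = [1, 0, 0, 0, 0]  (obs o_4=0)
t=5: δ = [5.814e-08, 1.570e-07, 5.814e-08, 1.454e-08, 5.814e-08]  ψ = [4, 1, 4, 4, 4]  (obs o_5=0)
backtrack: best end state = 1; path = [1, 0, 4, 0, 1, 1]

path = [1, 0, 4, 0, 1, 1]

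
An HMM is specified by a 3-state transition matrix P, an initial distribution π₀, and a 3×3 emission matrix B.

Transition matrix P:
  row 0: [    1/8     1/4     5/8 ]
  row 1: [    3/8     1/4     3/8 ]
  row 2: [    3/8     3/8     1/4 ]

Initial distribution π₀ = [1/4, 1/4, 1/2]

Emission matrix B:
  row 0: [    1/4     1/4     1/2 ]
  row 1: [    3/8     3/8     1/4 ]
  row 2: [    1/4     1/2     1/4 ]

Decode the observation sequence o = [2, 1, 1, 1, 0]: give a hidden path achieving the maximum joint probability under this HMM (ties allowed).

t=0: δ = [1.250e-01, 6.250e-02, 1.250e-01]  (obs o_0=2)
t=1: δ = [1.172e-02, 1.758e-02, 3.906e-02]  ψ = [2, 2, 0]  (obs o_1=1)
t=2: δ = [3.662e-03, 5.493e-03, 4.883e-03]  ψ = [2, 2, 2]  (obs o_2=1)
t=3: δ = [5.150e-04, 6.866e-04, 1.144e-03]  ψ = [1, 2, 0]  (obs o_3=1)
t=4: δ = [1.073e-04, 1.609e-04, 8.047e-05]  ψ = [2, 2, 0]  (obs o_4=0)
backtrack: best end state = 1; path = [0, 2, 0, 2, 1]

path = [0, 2, 0, 2, 1]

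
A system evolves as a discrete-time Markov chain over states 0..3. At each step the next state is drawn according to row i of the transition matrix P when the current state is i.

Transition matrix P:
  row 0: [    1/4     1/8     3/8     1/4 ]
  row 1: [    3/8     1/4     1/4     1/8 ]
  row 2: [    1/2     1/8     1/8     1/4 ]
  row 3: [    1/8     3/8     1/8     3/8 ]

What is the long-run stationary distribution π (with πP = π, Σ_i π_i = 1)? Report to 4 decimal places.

Balance equations π_j = Σ_i π_i·P[i][j]:
  π_0 = 1/4·π_0 + 3/8·π_1 + 1/2·π_2 + 1/8·π_3
  π_1 = 1/8·π_0 + 1/4·π_1 + 1/8·π_2 + 3/8·π_3
  π_2 = 3/8·π_0 + 1/4·π_1 + 1/8·π_2 + 1/8·π_3
  normalize: π_0 + π_1 + π_2 + π_3 = 1
Solving the linear system gives exactly π = [77/255, 11/51, 58/255, 13/51].

π = [0.3020, 0.2157, 0.2275, 0.2549]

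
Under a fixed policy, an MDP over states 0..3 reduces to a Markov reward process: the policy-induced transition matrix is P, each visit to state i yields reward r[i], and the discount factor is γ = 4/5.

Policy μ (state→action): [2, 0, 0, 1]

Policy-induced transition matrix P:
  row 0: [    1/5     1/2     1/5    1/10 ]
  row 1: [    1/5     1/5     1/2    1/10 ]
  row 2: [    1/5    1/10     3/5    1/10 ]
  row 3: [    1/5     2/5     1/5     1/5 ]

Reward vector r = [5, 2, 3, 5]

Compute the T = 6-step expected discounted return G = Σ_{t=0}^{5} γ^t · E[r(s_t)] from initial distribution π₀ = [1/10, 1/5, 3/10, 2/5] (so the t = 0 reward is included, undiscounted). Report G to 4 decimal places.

G = 12.9100

t=0: π = [0.1000, 0.2000, 0.3000, 0.4000], E[r] = 3.8000, γ^t·E[r] = 3.800000, running G = 3.800000
t=1: π = [0.2000, 0.2800, 0.3800, 0.1400], E[r] = 3.4000, γ^t·E[r] = 2.720000, running G = 6.520000
t=2: π = [0.2000, 0.2500, 0.4360, 0.1140], E[r] = 3.3780, γ^t·E[r] = 2.161920, running G = 8.681920
t=3: π = [0.2000, 0.2392, 0.4494, 0.1114], E[r] = 3.3836, γ^t·E[r] = 1.732403, running G = 10.414323
t=4: π = [0.2000, 0.2373, 0.4515, 0.1111], E[r] = 3.3849, γ^t·E[r] = 1.386471, running G = 11.800795
t=5: π = [0.2000, 0.2371, 0.4518, 0.1111], E[r] = 3.3852, γ^t·E[r] = 1.109247, running G = 12.910041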